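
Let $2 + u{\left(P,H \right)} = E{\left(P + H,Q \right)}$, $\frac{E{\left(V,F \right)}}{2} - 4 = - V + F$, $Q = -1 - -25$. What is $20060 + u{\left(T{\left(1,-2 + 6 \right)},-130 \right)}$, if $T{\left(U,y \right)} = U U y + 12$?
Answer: $20342$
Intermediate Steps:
$Q = 24$ ($Q = -1 + 25 = 24$)
$E{\left(V,F \right)} = 8 - 2 V + 2 F$ ($E{\left(V,F \right)} = 8 + 2 \left(- V + F\right) = 8 + 2 \left(F - V\right) = 8 + \left(- 2 V + 2 F\right) = 8 - 2 V + 2 F$)
$T{\left(U,y \right)} = 12 + y U^{2}$ ($T{\left(U,y \right)} = U^{2} y + 12 = y U^{2} + 12 = 12 + y U^{2}$)
$u{\left(P,H \right)} = 54 - 2 H - 2 P$ ($u{\left(P,H \right)} = -2 + \left(8 - 2 \left(P + H\right) + 2 \cdot 24\right) = -2 + \left(8 - 2 \left(H + P\right) + 48\right) = -2 + \left(8 - \left(2 H + 2 P\right) + 48\right) = -2 - \left(-56 + 2 H + 2 P\right) = 54 - 2 H - 2 P$)
$20060 + u{\left(T{\left(1,-2 + 6 \right)},-130 \right)} = 20060 - \left(-314 + 2 \left(12 + \left(-2 + 6\right) 1^{2}\right)\right) = 20060 + \left(54 + 260 - 2 \left(12 + 4 \cdot 1\right)\right) = 20060 + \left(54 + 260 - 2 \left(12 + 4\right)\right) = 20060 + \left(54 + 260 - 32\right) = 20060 + 282 = 20342$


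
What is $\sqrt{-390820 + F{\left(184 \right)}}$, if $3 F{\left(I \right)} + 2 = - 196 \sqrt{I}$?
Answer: $\frac{\sqrt{-3517386 - 1176 \sqrt{46}}}{3} \approx 625.87 i$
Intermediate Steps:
$F{\left(I \right)} = - \frac{2}{3} - \frac{196 \sqrt{I}}{3}$ ($F{\left(I \right)} = - \frac{2}{3} + \frac{\left(-196\right) \sqrt{I}}{3} = - \frac{2}{3} - \frac{196 \sqrt{I}}{3}$)
$\sqrt{-390820 + F{\left(184 \right)}} = \sqrt{-390820 - \left(\frac{2}{3} + \frac{196 \sqrt{184}}{3}\right)} = \sqrt{-390820 - \left(\frac{2}{3} + \frac{196 \cdot 2 \sqrt{46}}{3}\right)} = \sqrt{-390820 - \left(\frac{2}{3} + \frac{392 \sqrt{46}}{3}\right)} = \sqrt{- \frac{1172462}{3} - \frac{392 \sqrt{46}}{3}}$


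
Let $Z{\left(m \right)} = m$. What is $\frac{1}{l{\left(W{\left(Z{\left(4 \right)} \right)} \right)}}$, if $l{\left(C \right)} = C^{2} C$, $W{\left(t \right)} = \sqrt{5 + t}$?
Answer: $\frac{1}{27} \approx 0.037037$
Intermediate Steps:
$l{\left(C \right)} = C^{3}$
$\frac{1}{l{\left(W{\left(Z{\left(4 \right)} \right)} \right)}} = \frac{1}{\left(\sqrt{5 + 4}\right)^{3}} = \frac{1}{\left(\sqrt{9}\right)^{3}} = \frac{1}{3^{3}} = \frac{1}{27}$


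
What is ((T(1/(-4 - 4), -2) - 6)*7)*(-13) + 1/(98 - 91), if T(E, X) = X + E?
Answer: 41413/56 ≈ 739.52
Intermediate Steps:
T(E, X) = E + X
((T(1/(-4 - 4), -2) - 6)*7)*(-13) + 1/(98 - 91) = (((1/(-4 - 4) - 2) - 6)*7)*(-13) + 1/(98 - 91) = (((1/(-8) - 2) - 6)*7)*(-13) + 1/7 = (((-⅛ - 2) - 6)*7)*(-13) + ⅐ = ((-17/8 - 6)*7)*(-13) + ⅐ = -65/8*7*(-13) + ⅐ = -455/8*(-13) + ⅐ = 5915/8 + ⅐ = 41413/56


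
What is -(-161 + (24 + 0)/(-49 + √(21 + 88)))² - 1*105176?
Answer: -4788586893/36481 - 123396*√109/36481 ≈ -1.3130e+5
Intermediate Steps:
-(-161 + (24 + 0)/(-49 + √(21 + 88)))² - 1*105176 = -(-161 + 24/(-49 + √109))² - 105176 = -105176 - (-161 + 24/(-49 + √109))²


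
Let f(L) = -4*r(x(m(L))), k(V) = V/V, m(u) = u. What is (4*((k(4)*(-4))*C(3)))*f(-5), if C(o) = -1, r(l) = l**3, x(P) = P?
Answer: 8000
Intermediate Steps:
k(V) = 1
f(L) = -4*L**3
(4*((k(4)*(-4))*C(3)))*f(-5) = (4*((1*(-4))*(-1)))*(-4*(-5)**3) = (4*(-4*(-1)))*(-4*(-125)) = (4*4)*500 = 16*500 = 8000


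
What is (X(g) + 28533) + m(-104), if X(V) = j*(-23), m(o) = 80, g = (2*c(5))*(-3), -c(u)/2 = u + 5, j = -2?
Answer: 28659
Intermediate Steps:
c(u) = -10 - 2*u (c(u) = -2*(u + 5) = -2*(5 + u) = -10 - 2*u)
g = 120 (g = (2*(-10 - 2*5))*(-3) = (2*(-10 - 10))*(-3) = (2*(-20))*(-3) = -40*(-3) = 120)
X(V) = 46 (X(V) = -2*(-23) = 46)
(X(g) + 28533) + m(-104) = (46 + 28533) + 80 = 28579 + 80 = 28659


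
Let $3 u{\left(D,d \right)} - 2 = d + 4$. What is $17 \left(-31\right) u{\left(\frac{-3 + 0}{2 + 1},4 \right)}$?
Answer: $- \frac{5270}{3} \approx -1756.7$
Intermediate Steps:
$u{\left(D,d \right)} = 2 + \frac{d}{3}$ ($u{\left(D,d \right)} = \frac{2}{3} + \frac{d + 4}{3} = \frac{2}{3} + \frac{4 + d}{3} = \frac{2}{3} + \left(\frac{4}{3} + \frac{d}{3}\right) = 2 + \frac{d}{3}$)
$17 \left(-31\right) u{\left(\frac{-3 + 0}{2 + 1},4 \right)} = 17 \left(-31\right) \left(2 + \frac{1}{3} \cdot 4\right) = - 527 \left(2 + \frac{4}{3}\right) = \left(-527\right) \frac{10}{3} = - \frac{5270}{3}$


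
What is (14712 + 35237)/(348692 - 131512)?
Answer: 49949/217180 ≈ 0.22999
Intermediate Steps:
(14712 + 35237)/(348692 - 131512) = 49949/217180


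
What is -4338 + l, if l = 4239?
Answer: -99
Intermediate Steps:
-4338 + l = -4338 + 4239 = -99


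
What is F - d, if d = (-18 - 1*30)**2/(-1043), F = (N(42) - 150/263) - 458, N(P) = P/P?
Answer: -124909711/274309 ≈ -455.36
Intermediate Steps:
N(P) = 1
F = -120341/263 (F = (1 - 150/263) - 458 = 113/263 - 458 = -120341/263 ≈ -457.57)
d = -2304/1043 (d = (-18 - 30)**2*(-1/1043) = (-48)**2*(-1/1043) = 2304*(-1/1043) = -2304/1043 ≈ -2.2090)
F - d = -120341/263 - 1*(-2304/1043) = -120341/263 + 2304/1043 = -124909711/274309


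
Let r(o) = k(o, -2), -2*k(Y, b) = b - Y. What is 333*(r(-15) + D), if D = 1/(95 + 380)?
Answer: -2055609/950 ≈ -2163.8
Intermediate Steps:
k(Y, b) = Y/2 - b/2 (k(Y, b) = -(b - Y)/2 = Y/2 - b/2)
r(o) = 1 + o/2 (r(o) = o/2 - 1/2*(-2) = o/2 + 1 = 1 + o/2)
D = 1/475 ≈ 0.0021053
333*(r(-15) + D) = 333*((1 + (1/2)*(-15)) + 1/475) = 333*((1 - 15/2) + 1/475) = 333*(-13/2 + 1/475) = 333*(-6173/950) = -2055609/950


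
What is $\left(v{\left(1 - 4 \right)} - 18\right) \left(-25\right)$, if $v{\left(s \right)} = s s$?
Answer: $225$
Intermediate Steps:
$v{\left(s \right)} = s^{2}$
$\left(v{\left(1 - 4 \right)} - 18\right) \left(-25\right) = \left(\left(1 - 4\right)^{2} - 18\right) \left(-25\right) = \left(\left(-3\right)^{2} - 18\right) \left(-25\right) = \left(9 - 18\right) \left(-25\right) = \left(-9\right) \left(-25\right) = 225$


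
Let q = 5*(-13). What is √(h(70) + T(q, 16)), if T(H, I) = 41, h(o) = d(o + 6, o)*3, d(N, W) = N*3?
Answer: 5*√29 ≈ 26.926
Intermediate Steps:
d(N, W) = 3*N
h(o) = 54 + 9*o (h(o) = (3*(o + 6))*3 = (3*(6 + o))*3 = (18 + 3*o)*3 = 54 + 9*o)
q = -65
√(h(70) + T(q, 16)) = √((54 + 9*70) + 41) = √((54 + 630) + 41) = √(684 + 41) = √725 = 5*√29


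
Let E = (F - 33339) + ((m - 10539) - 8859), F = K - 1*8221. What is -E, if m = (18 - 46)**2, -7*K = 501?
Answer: 421719/7 ≈ 60246.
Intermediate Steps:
K = -501/7 (K = -1/7*501 = -501/7 ≈ -71.571)
m = 784 (m = (-28)**2 = 784)
F = -58048/7 (F = -501/7 - 1*8221 = -501/7 - 8221 = -58048/7 ≈ -8292.6)
E = -421719/7 (E = (-58048/7 - 33339) + ((784 - 10539) - 8859) = -291421/7 + (-9755 - 8859) = -291421/7 - 18614 = -421719/7 ≈ -60246.)
-E = -1*(-421719/7) = 421719/7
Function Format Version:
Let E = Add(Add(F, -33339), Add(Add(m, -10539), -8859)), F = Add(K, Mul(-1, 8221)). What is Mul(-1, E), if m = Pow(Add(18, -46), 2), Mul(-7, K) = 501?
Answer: Rational(421719, 7) ≈ 60246.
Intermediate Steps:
K = Rational(-501, 7) (K = Mul(Rational(-1, 7), 501) = Rational(-501, 7) ≈ -71.571)
m = 784 (m = Pow(-28, 2) = 784)
F = Rational(-58048, 7) (F = Add(Rational(-501, 7), Mul(-1, 8221)) = Add(Rational(-501, 7), -8221) = Rational(-58048, 7) ≈ -8292.6)
E = Rational(-421719, 7) (E = Add(Add(Rational(-58048, 7), -33339), Add(Add(784, -10539), -8859)) = Add(Rational(-291421, 7), Add(-9755, -8859)) = Add(Rational(-291421, 7), -18614) = Rational(-421719, 7) ≈ -60246.)
Mul(-1, E) = Mul(-1, Rational(-421719, 7)) = Rational(421719, 7)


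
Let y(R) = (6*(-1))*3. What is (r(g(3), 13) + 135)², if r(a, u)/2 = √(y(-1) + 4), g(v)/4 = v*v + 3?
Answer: 18169 + 540*I*√14 ≈ 18169.0 + 2020.5*I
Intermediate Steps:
g(v) = 12 + 4*v² (g(v) = 4*(v*v + 3) = 4*(v² + 3) = 4*(3 + v²) = 12 + 4*v²)
y(R) = -18 (y(R) = -6*3 = -18)
r(a, u) = 2*I*√14 (r(a, u) = 2*√(-18 + 4) = 2*√(-14) = 2*(I*√14) = 2*I*√14)
(r(g(3), 13) + 135)² = (2*I*√14 + 135)² = (135 + 2*I*√14)²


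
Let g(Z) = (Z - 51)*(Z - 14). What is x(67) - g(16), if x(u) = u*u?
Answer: 4559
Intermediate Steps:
g(Z) = (-51 + Z)*(-14 + Z)
x(u) = u²
x(67) - g(16) = 67² - (714 + 16² - 65*16) = 4489 - (714 + 256 - 1040) = 4489 - 1*(-70) = 4489 + 70 = 4559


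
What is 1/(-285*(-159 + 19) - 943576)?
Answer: -1/903676 ≈ -1.1066e-6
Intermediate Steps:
1/(-285*(-159 + 19) - 943576) = 1/(-285*(-140) - 943576) = 1/(39900 - 943576) = 1/(-903676) = -1/903676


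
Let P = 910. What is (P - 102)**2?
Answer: 652864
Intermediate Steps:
(P - 102)**2 = (910 - 102)**2 = 808**2 = 652864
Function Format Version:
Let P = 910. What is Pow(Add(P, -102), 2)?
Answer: 652864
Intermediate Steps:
Pow(Add(P, -102), 2) = Pow(Add(910, -102), 2) = Pow(808, 2) = 652864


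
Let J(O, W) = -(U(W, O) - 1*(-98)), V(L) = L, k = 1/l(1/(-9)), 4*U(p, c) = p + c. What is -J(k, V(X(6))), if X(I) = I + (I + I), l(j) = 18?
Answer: 7381/72 ≈ 102.51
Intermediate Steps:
U(p, c) = c/4 + p/4 (U(p, c) = (p + c)/4 = (c + p)/4 = c/4 + p/4)
X(I) = 3*I (X(I) = I + 2*I = 3*I)
k = 1/18 ≈ 0.055556
J(O, W) = -98 - O/4 - W/4 (J(O, W) = -((O/4 + W/4) - 1*(-98)) = -((O/4 + W/4) + 98) = -(98 + O/4 + W/4) = -98 - O/4 - W/4)
-J(k, V(X(6))) = -(-98 - 1/4*1/18 - 3*6/4) = -(-98 - 1/72 - 1/4*18) = -(-98 - 1/72 - 9/2) = -1*(-7381/72) = 7381/72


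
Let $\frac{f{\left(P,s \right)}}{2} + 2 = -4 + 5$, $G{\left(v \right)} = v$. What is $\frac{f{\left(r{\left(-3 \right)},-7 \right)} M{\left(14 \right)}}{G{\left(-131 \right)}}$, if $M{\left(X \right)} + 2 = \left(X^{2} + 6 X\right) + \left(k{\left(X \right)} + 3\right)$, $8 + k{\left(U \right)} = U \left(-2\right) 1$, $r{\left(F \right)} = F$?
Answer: $\frac{490}{131} \approx 3.7405$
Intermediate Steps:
$k{\left(U \right)} = -8 - 2 U$ ($k{\left(U \right)} = -8 + U \left(-2\right) 1 = -8 + - 2 U 1 = -8 - 2 U$)
$f{\left(P,s \right)} = -2$ ($f{\left(P,s \right)} = -4 + 2 \left(-4 + 5\right) = -4 + 2 \cdot 1 = -4 + 2 = -2$)
$M{\left(X \right)} = -7 + X^{2} + 4 X$ ($M{\left(X \right)} = -2 + \left(\left(X^{2} + 6 X\right) + \left(\left(-8 - 2 X\right) + 3\right)\right) = -2 - \left(5 - X^{2} - 4 X\right) = -2 + \left(-5 + X^{2} + 4 X\right) = -7 + X^{2} + 4 X$)
$\frac{f{\left(r{\left(-3 \right)},-7 \right)} M{\left(14 \right)}}{G{\left(-131 \right)}} = \frac{\left(-2\right) \left(-7 + 14^{2} + 4 \cdot 14\right)}{-131} = - 2 \left(-7 + 196 + 56\right) \left(- \frac{1}{131}\right) = \left(-2\right) 245 \left(- \frac{1}{131}\right) = \left(-490\right) \left(- \frac{1}{131}\right) = \frac{490}{131}$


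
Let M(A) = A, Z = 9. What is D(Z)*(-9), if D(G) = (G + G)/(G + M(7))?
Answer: -81/8 ≈ -10.125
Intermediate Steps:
D(G) = 2*G/(7 + G) (D(G) = (G + G)/(G + 7) = (2*G)/(7 + G) = 2*G/(7 + G))
D(Z)*(-9) = (2*9/(7 + 9))*(-9) = (2*9/16)*(-9) = (2*9*(1/16))*(-9) = (9/8)*(-9) = -81/8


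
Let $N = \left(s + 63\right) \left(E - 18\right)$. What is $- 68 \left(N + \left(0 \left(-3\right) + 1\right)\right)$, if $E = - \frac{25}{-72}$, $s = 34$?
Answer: $\frac{2094655}{18} \approx 1.1637 \cdot 10^{5}$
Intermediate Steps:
$E = \frac{25}{72}$ ($E = \left(-25\right) \left(- \frac{1}{72}\right) = \frac{25}{72} \approx 0.34722$)
$N = - \frac{123287}{72}$ ($N = \left(34 + 63\right) \left(\frac{25}{72} - 18\right) = 97 \left(- \frac{1271}{72}\right) = - \frac{123287}{72} \approx -1712.3$)
$- 68 \left(N + \left(0 \left(-3\right) + 1\right)\right) = - 68 \left(- \frac{123287}{72} + \left(0 \left(-3\right) + 1\right)\right) = - 68 \left(- \frac{123287}{72} + \left(0 + 1\right)\right) = - 68 \left(- \frac{123287}{72} + 1\right) = \left(-68\right) \left(- \frac{123215}{72}\right) = \frac{2094655}{18}$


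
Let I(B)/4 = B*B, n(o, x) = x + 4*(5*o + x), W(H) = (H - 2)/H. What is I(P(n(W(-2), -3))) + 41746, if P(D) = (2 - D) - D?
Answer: 50962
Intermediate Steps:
W(H) = (-2 + H)/H
n(o, x) = 5*x + 20*o (n(o, x) = x + 4*(x + 5*o) = x + (4*x + 20*o) = 5*x + 20*o)
P(D) = 2 - 2*D
I(B) = 4*B² (I(B) = 4*(B*B) = 4*B²)
I(P(n(W(-2), -3))) + 41746 = 4*(2 - 2*(5*(-3) + 20*((-2 - 2)/(-2))))² + 41746 = 4*(2 - 2*(-15 + 20*(-½*(-4))))² + 41746 = 4*(2 - 2*(-15 + 20*2))² + 41746 = 4*(2 - 2*(-15 + 40))² + 41746 = 4*(2 - 2*25)² + 41746 = 4*(2 - 50)² + 41746 = 4*(-48)² + 41746 = 4*2304 + 41746 = 9216 + 41746 = 50962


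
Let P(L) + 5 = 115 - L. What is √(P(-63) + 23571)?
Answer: 8*√371 ≈ 154.09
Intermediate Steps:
P(L) = 110 - L (P(L) = -5 + (115 - L) = 110 - L)
√(P(-63) + 23571) = √((110 - 1*(-63)) + 23571) = √((110 + 63) + 23571) = √(173 + 23571) = √23744 = 8*√371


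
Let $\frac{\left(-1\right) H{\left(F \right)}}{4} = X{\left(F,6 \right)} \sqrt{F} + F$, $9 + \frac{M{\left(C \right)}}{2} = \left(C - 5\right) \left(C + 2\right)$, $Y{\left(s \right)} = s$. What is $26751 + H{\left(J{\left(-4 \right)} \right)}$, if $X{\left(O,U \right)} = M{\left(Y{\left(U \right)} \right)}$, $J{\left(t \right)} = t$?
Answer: $26767 + 16 i \approx 26767.0 + 16.0 i$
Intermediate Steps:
$M{\left(C \right)} = -18 + 2 \left(-5 + C\right) \left(2 + C\right)$ ($M{\left(C \right)} = -18 + 2 \left(C - 5\right) \left(C + 2\right) = -18 + 2 \left(-5 + C\right) \left(2 + C\right)$)
$X{\left(O,U \right)} = -38 - 6 U + 2 U^{2}$
$H{\left(F \right)} = - 4 F + 8 \sqrt{F}$ ($H{\left(F \right)} = - 4 \left(\left(-38 - 36 + 2 \cdot 6^{2}\right) \sqrt{F} + F\right) = - 4 \left(\left(-38 - 36 + 2 \cdot 36\right) \sqrt{F} + F\right) = - 4 \left(\left(-38 - 36 + 72\right) \sqrt{F} + F\right) = - 4 \left(- 2 \sqrt{F} + F\right) = - 4 \left(F - 2 \sqrt{F}\right) = - 4 F + 8 \sqrt{F}$)
$26751 + H{\left(J{\left(-4 \right)} \right)} = 26751 + \left(\left(-4\right) \left(-4\right) + 8 \sqrt{-4}\right) = 26751 + \left(16 + 8 \cdot 2 i\right) = 26751 + \left(16 + 16 i\right) = 26767 + 16 i$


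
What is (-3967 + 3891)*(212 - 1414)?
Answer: 91352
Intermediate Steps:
(-3967 + 3891)*(212 - 1414) = -76*(-1202) = 91352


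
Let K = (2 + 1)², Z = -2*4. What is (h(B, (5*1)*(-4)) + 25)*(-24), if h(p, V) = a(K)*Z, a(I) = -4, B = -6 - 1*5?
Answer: -1368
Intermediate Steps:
Z = -8
K = 9 (K = 3² = 9)
B = -11 (B = -6 - 5 = -11)
h(p, V) = 32 (h(p, V) = -4*(-8) = 32)
(h(B, (5*1)*(-4)) + 25)*(-24) = (32 + 25)*(-24) = 57*(-24) = -1368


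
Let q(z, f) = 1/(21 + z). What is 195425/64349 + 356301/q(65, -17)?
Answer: 1971774917639/64349 ≈ 3.0642e+7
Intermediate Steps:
195425/64349 + 356301/q(65, -17) = 195425/64349 + 356301/(1/(21 + 65)) = 195425*(1/64349) + 356301/(1/86) = 195425/64349 + 356301/(1/86) = 195425/64349 + 356301*86 = 195425/64349 + 30641886 = 1971774917639/64349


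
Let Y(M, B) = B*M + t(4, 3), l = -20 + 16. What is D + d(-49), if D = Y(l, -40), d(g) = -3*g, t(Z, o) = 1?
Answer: 308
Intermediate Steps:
l = -4
Y(M, B) = 1 + B*M (Y(M, B) = B*M + 1 = 1 + B*M)
D = 161 (D = 1 - 40*(-4) = 1 + 160 = 161)
D + d(-49) = 161 - 3*(-49) = 161 + 147 = 308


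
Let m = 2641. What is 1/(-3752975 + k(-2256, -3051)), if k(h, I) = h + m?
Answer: -1/3752590 ≈ -2.6648e-7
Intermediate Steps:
k(h, I) = 2641 + h (k(h, I) = h + 2641 = 2641 + h)
1/(-3752975 + k(-2256, -3051)) = 1/(-3752975 + (2641 - 2256)) = 1/(-3752975 + 385) = 1/(-3752590) = -1/3752590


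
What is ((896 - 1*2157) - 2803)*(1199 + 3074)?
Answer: -17365472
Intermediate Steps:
((896 - 1*2157) - 2803)*(1199 + 3074) = ((896 - 2157) - 2803)*4273 = (-1261 - 2803)*4273 = -4064*4273 = -17365472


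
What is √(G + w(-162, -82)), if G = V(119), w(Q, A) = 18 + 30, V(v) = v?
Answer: √167 ≈ 12.923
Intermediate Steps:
w(Q, A) = 48
G = 119
√(G + w(-162, -82)) = √(119 + 48) = √167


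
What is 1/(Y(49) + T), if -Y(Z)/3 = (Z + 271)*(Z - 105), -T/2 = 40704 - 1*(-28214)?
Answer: -1/84076 ≈ -1.1894e-5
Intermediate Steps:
T = -137836 (T = -2*(40704 - 1*(-28214)) = -2*(40704 + 28214) = -2*68918 = -137836)
Y(Z) = -3*(-105 + Z)*(271 + Z) (Y(Z) = -3*(Z + 271)*(Z - 105) = -3*(271 + Z)*(-105 + Z) = -3*(-105 + Z)*(271 + Z))
1/(Y(49) + T) = 1/((85365 - 498*49 - 3*49**2) - 137836) = 1/((85365 - 24402 - 3*2401) - 137836) = 1/((85365 - 24402 - 7203) - 137836) = 1/(53760 - 137836) = 1/(-84076) = -1/84076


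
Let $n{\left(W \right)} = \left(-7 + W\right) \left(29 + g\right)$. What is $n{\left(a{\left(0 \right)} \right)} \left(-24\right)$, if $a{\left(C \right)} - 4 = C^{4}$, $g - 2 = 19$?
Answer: $3600$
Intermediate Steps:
$g = 21$ ($g = 2 + 19 = 21$)
$a{\left(C \right)} = 4 + C^{4}$
$n{\left(W \right)} = -350 + 50 W$ ($n{\left(W \right)} = \left(-7 + W\right) \left(29 + 21\right) = \left(-7 + W\right) 50 = -350 + 50 W$)
$n{\left(a{\left(0 \right)} \right)} \left(-24\right) = \left(-350 + 50 \left(4 + 0^{4}\right)\right) \left(-24\right) = \left(-350 + 50 \left(4 + 0\right)\right) \left(-24\right) = \left(-350 + 50 \cdot 4\right) \left(-24\right) = \left(-350 + 200\right) \left(-24\right) = \left(-150\right) \left(-24\right) = 3600$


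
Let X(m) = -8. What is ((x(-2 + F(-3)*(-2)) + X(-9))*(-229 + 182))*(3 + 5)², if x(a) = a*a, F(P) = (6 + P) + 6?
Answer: -1179136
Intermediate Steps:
F(P) = 12 + P
x(a) = a²
((x(-2 + F(-3)*(-2)) + X(-9))*(-229 + 182))*(3 + 5)² = (((-2 + (12 - 3)*(-2))² - 8)*(-229 + 182))*(3 + 5)² = (((-2 + 9*(-2))² - 8)*(-47))*8² = (((-2 - 18)² - 8)*(-47))*64 = (((-20)² - 8)*(-47))*64 = ((400 - 8)*(-47))*64 = (392*(-47))*64 = -18424*64 = -1179136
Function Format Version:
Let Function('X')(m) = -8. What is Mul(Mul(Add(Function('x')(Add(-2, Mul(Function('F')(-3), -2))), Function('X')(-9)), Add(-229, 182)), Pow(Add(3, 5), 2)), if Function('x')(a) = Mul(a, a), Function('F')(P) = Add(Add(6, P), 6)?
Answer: -1179136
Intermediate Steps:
Function('F')(P) = Add(12, P)
Function('x')(a) = Pow(a, 2)
Mul(Mul(Add(Function('x')(Add(-2, Mul(Function('F')(-3), -2))), Function('X')(-9)), Add(-229, 182)), Pow(Add(3, 5), 2)) = Mul(Mul(Add(Pow(Add(-2, Mul(Add(12, -3), -2)), 2), -8), Add(-229, 182)), Pow(Add(3, 5), 2)) = Mul(Mul(Add(Pow(Add(-2, Mul(9, -2)), 2), -8), -47), Pow(8, 2)) = Mul(Mul(Add(Pow(Add(-2, -18), 2), -8), -47), 64) = Mul(Mul(Add(Pow(-20, 2), -8), -47), 64) = Mul(Mul(Add(400, -8), -47), 64) = Mul(Mul(392, -47), 64) = Mul(-18424, 64) = -1179136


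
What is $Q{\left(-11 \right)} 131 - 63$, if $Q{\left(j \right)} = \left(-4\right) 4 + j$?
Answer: $-3600$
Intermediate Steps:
$Q{\left(j \right)} = -16 + j$
$Q{\left(-11 \right)} 131 - 63 = \left(-16 - 11\right) 131 - 63 = \left(-27\right) 131 - 63 = -3537 - 63 = -3600$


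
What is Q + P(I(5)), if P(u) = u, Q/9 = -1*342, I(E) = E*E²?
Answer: -2953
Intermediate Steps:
I(E) = E³
Q = -3078 (Q = 9*(-1*342) = 9*(-342) = -3078)
Q + P(I(5)) = -3078 + 5³ = -3078 + 125 = -2953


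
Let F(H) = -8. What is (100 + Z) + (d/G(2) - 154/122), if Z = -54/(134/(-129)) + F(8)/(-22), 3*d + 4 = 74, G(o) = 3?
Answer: 64278518/404613 ≈ 158.86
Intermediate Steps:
d = 70/3 (d = -4/3 + (⅓)*74 = -4/3 + 74/3 = 70/3 ≈ 23.333)
Z = 38581/737 (Z = -54/(134/(-129)) - 8/(-22) = -54/(134*(-1/129)) - 8*(-1/22) = -54/(-134/129) + 4/11 = -54*(-129/134) + 4/11 = 3483/67 + 4/11 = 38581/737 ≈ 52.349)
(100 + Z) + (d/G(2) - 154/122) = (100 + 38581/737) + ((70/3)/3 - 154/122) = 112281/737 + ((70/3)*(⅓) - 154*1/122) = 112281/737 + (70/9 - 77/61) = 112281/737 + 3577/549 = 64278518/404613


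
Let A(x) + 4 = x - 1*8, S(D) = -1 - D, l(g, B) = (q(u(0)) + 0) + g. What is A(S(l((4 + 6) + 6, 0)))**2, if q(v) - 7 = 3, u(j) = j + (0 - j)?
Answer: 1521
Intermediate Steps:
u(j) = 0 (u(j) = j - j = 0)
q(v) = 10 (q(v) = 7 + 3 = 10)
l(g, B) = 10 + g (l(g, B) = (10 + 0) + g = 10 + g)
A(x) = -12 + x (A(x) = -4 + (x - 1*8) = -4 + (x - 8) = -4 + (-8 + x) = -12 + x)
A(S(l((4 + 6) + 6, 0)))**2 = (-12 + (-1 - (10 + ((4 + 6) + 6))))**2 = (-12 + (-1 - (10 + (10 + 6))))**2 = (-12 + (-1 - (10 + 16)))**2 = (-12 + (-1 - 1*26))**2 = (-12 + (-1 - 26))**2 = (-12 - 27)**2 = (-39)**2 = 1521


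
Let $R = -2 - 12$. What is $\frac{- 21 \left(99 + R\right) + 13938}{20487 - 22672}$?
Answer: $- \frac{12153}{2185} \approx -5.562$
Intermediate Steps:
$R = -14$ ($R = -2 - 12 = -14$)
$\frac{- 21 \left(99 + R\right) + 13938}{20487 - 22672} = \frac{- 21 \left(99 - 14\right) + 13938}{20487 - 22672} = \frac{\left(-21\right) 85 + 13938}{-2185} = \left(-1785 + 13938\right) \left(- \frac{1}{2185}\right) = 12153 \left(- \frac{1}{2185}\right) = - \frac{12153}{2185}$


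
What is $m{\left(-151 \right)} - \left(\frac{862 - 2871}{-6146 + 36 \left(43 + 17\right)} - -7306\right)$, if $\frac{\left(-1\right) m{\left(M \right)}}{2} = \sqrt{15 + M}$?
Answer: $- \frac{29123725}{3986} - 4 i \sqrt{34} \approx -7306.5 - 23.324 i$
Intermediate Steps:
$m{\left(M \right)} = - 2 \sqrt{15 + M}$
$m{\left(-151 \right)} - \left(\frac{862 - 2871}{-6146 + 36 \left(43 + 17\right)} - -7306\right) = - 2 \sqrt{15 - 151} - \left(\frac{862 - 2871}{-6146 + 36 \left(43 + 17\right)} - -7306\right) = - 2 \sqrt{-136} - \left(- \frac{2009}{-6146 + 36 \cdot 60} + 7306\right) = - 2 \cdot 2 i \sqrt{34} - \left(- \frac{2009}{-6146 + 2160} + 7306\right) = - 4 i \sqrt{34} - \left(- \frac{2009}{-3986} + 7306\right) = - 4 i \sqrt{34} - \left(\left(-2009\right) \left(- \frac{1}{3986}\right) + 7306\right) = - 4 i \sqrt{34} - \left(\frac{2009}{3986} + 7306\right) = - 4 i \sqrt{34} - \frac{29123725}{3986} = - \frac{29123725}{3986} - 4 i \sqrt{34}$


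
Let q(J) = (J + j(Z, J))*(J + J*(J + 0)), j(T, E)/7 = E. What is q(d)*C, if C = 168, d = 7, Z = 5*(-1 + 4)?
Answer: 526848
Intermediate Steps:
Z = 15 (Z = 5*3 = 15)
j(T, E) = 7*E
q(J) = 8*J*(J + J²) (q(J) = (J + 7*J)*(J + J*(J + 0)) = (8*J)*(J + J*J) = (8*J)*(J + J²) = 8*J*(J + J²))
q(d)*C = (8*7²*(1 + 7))*168 = (8*49*8)*168 = 3136*168 = 526848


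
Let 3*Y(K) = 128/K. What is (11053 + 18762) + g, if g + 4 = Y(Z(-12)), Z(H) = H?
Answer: 268267/9 ≈ 29807.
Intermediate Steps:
Y(K) = 128/(3*K) (Y(K) = (128/K)/3 = 128/(3*K))
g = -68/9 (g = -4 + (128/3)/(-12) = -4 + (128/3)*(-1/12) = -4 - 32/9 = -68/9 ≈ -7.5556)
(11053 + 18762) + g = (11053 + 18762) - 68/9 = 29815 - 68/9 = 268267/9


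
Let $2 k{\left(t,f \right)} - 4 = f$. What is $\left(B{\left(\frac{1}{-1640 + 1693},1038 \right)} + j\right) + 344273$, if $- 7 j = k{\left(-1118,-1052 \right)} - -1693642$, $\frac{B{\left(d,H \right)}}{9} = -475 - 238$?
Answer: $95982$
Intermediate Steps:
$k{\left(t,f \right)} = 2 + \frac{f}{2}$
$B{\left(d,H \right)} = -6417$ ($B{\left(d,H \right)} = 9 \left(-475 - 238\right) = 9 \left(-713\right) = -6417$)
$j = -241874$ ($j = - \frac{\left(2 + \frac{1}{2} \left(-1052\right)\right) - -1693642}{7} = - \frac{\left(2 - 526\right) + 1693642}{7} = - \frac{-524 + 1693642}{7} = \left(- \frac{1}{7}\right) 1693118 = -241874$)
$\left(B{\left(\frac{1}{-1640 + 1693},1038 \right)} + j\right) + 344273 = \left(-6417 - 241874\right) + 344273 = -248291 + 344273 = 95982$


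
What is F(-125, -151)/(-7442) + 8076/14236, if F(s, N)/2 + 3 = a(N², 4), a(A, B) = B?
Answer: 7509140/13243039 ≈ 0.56703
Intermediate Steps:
F(s, N) = 2 (F(s, N) = -6 + 2*4 = -6 + 8 = 2)
F(-125, -151)/(-7442) + 8076/14236 = 2/(-7442) + 8076/14236 = 2*(-1/7442) + 8076*(1/14236) = -1/3721 + 2019/3559 = 7509140/13243039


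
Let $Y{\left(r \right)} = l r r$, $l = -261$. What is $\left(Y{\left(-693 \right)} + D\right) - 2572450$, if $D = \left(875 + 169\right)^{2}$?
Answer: $-126827503$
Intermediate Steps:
$D = 1089936$ ($D = 1044^{2} = 1089936$)
$Y{\left(r \right)} = - 261 r^{2}$ ($Y{\left(r \right)} = - 261 r r = - 261 r^{2}$)
$\left(Y{\left(-693 \right)} + D\right) - 2572450 = \left(- 261 \left(-693\right)^{2} + 1089936\right) - 2572450 = \left(\left(-261\right) 480249 + 1089936\right) - 2572450 = \left(-125344989 + 1089936\right) - 2572450 = -124255053 - 2572450 = -126827503$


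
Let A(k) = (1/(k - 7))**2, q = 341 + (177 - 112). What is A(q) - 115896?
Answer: -18450759095/159201 ≈ -1.1590e+5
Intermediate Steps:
q = 406 (q = 341 + 65 = 406)
A(k) = (-7 + k)**(-2) (A(k) = (1/(-7 + k))**2 = (-7 + k)**(-2))
A(q) - 115896 = (-7 + 406)**(-2) - 115896 = 399**(-2) - 115896 = 1/159201 - 115896 = -18450759095/159201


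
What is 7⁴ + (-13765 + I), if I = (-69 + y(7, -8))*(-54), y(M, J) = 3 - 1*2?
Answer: -7692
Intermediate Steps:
y(M, J) = 1 (y(M, J) = 3 - 2 = 1)
I = 3672 (I = (-69 + 1)*(-54) = -68*(-54) = 3672)
7⁴ + (-13765 + I) = 7⁴ + (-13765 + 3672) = 2401 - 10093 = -7692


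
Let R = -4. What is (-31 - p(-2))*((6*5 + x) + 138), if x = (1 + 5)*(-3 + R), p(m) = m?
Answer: -3654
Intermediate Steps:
x = -42 (x = (1 + 5)*(-3 - 4) = 6*(-7) = -42)
(-31 - p(-2))*((6*5 + x) + 138) = (-31 - 1*(-2))*((6*5 - 42) + 138) = (-31 + 2)*((30 - 42) + 138) = -29*(-12 + 138) = -29*126 = -3654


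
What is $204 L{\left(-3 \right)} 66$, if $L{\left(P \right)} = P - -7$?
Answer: $53856$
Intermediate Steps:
$L{\left(P \right)} = 7 + P$ ($L{\left(P \right)} = P + 7 = 7 + P$)
$204 L{\left(-3 \right)} 66 = 204 \left(7 - 3\right) 66 = 204 \cdot 4 \cdot 66 = 816 \cdot 66 = 53856$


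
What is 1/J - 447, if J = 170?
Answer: -75989/170 ≈ -446.99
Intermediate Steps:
1/J - 447 = 1/170 - 447 = -75989/170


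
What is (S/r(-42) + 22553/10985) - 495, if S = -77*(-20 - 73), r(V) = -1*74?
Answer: -479375213/812890 ≈ -589.72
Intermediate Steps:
r(V) = -74
S = 7161 (S = -77*(-93) = 7161)
(S/r(-42) + 22553/10985) - 495 = (7161/(-74) + 22553/10985) - 495 = (7161*(-1/74) + 22553*(1/10985)) - 495 = (-7161/74 + 22553/10985) - 495 = -76994663/812890 - 495 = -479375213/812890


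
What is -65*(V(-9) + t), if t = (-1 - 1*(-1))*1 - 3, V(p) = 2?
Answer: 65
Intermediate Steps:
t = -3 (t = (-1 + 1)*1 - 3 = 0*1 - 3 = 0 - 3 = -3)
-65*(V(-9) + t) = -65*(2 - 3) = -65*(-1) = 65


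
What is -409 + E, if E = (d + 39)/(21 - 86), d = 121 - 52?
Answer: -26693/65 ≈ -410.66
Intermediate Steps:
d = 69
E = -108/65 (E = (69 + 39)/(21 - 86) = 108/(-65) = 108*(-1/65) = -108/65 ≈ -1.6615)
-409 + E = -409 - 108/65 = -26693/65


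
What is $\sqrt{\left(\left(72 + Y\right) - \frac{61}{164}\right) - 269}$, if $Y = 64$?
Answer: $\frac{i \sqrt{896793}}{82} \approx 11.549 i$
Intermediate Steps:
$\sqrt{\left(\left(72 + Y\right) - \frac{61}{164}\right) - 269} = \sqrt{\left(\left(72 + 64\right) - \frac{61}{164}\right) - 269} = \sqrt{\left(136 - \frac{61}{164}\right) - 269} = \sqrt{\frac{22243}{164} - 269} = \sqrt{- \frac{21873}{164}} = \frac{i \sqrt{896793}}{82}$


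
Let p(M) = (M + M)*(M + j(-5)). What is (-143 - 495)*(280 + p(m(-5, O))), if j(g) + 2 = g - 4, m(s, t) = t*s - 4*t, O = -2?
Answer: -339416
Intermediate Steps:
m(s, t) = -4*t + s*t (m(s, t) = s*t - 4*t = -4*t + s*t)
j(g) = -6 + g (j(g) = -2 + (g - 4) = -2 + (-4 + g) = -6 + g)
p(M) = 2*M*(-11 + M) (p(M) = (M + M)*(M + (-6 - 5)) = (2*M)*(M - 11) = (2*M)*(-11 + M) = 2*M*(-11 + M))
(-143 - 495)*(280 + p(m(-5, O))) = (-143 - 495)*(280 + 2*(-2*(-4 - 5))*(-11 - 2*(-4 - 5))) = -638*(280 + 2*(-2*(-9))*(-11 - 2*(-9))) = -638*(280 + 2*18*(-11 + 18)) = -638*(280 + 2*18*7) = -638*(280 + 252) = -638*532 = -339416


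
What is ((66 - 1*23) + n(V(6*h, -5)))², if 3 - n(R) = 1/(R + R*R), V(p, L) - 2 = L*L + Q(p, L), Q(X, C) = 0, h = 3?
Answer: 1209300625/571536 ≈ 2115.9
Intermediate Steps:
V(p, L) = 2 + L² (V(p, L) = 2 + (L*L + 0) = 2 + (L² + 0) = 2 + L²)
n(R) = 3 - 1/(R + R²) (n(R) = 3 - 1/(R + R*R) = 3 - 1/(R + R²))
((66 - 1*23) + n(V(6*h, -5)))² = ((66 - 1*23) + (-1 + 3*(2 + (-5)²) + 3*(2 + (-5)²)²)/((2 + (-5)²)*(1 + (2 + (-5)²))))² = ((66 - 23) + (-1 + 3*(2 + 25) + 3*(2 + 25)²)/((2 + 25)*(1 + (2 + 25))))² = (43 + (-1 + 3*27 + 3*27²)/(27*(1 + 27)))² = (43 + (1/27)*(-1 + 81 + 3*729)/28)² = (43 + (1/27)*(1/28)*(-1 + 81 + 2187))² = (43 + (1/27)*(1/28)*2267)² = (43 + 2267/756)² = (34775/756)² = 1209300625/571536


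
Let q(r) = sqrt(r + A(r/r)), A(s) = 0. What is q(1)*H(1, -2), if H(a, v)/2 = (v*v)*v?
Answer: -16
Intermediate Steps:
H(a, v) = 2*v**3 (H(a, v) = 2*((v*v)*v) = 2*(v**2*v) = 2*v**3)
q(r) = sqrt(r) (q(r) = sqrt(r + 0) = sqrt(r))
q(1)*H(1, -2) = sqrt(1)*(2*(-2)**3) = 1*(2*(-8)) = 1*(-16) = -16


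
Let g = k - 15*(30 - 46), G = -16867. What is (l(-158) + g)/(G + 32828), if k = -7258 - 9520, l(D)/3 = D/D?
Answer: -16535/15961 ≈ -1.0360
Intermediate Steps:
l(D) = 3 (l(D) = 3*(D/D) = 3*1 = 3)
k = -16778
g = -16538 (g = -16778 - 15*(30 - 46) = -16778 - 15*(-16) = -16778 - 1*(-240) = -16778 + 240 = -16538)
(l(-158) + g)/(G + 32828) = (3 - 16538)/(-16867 + 32828) = -16535/15961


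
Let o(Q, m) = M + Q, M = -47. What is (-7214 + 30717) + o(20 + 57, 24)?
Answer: 23533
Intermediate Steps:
o(Q, m) = -47 + Q
(-7214 + 30717) + o(20 + 57, 24) = (-7214 + 30717) + (-47 + (20 + 57)) = 23503 + (-47 + 77) = 23503 + 30 = 23533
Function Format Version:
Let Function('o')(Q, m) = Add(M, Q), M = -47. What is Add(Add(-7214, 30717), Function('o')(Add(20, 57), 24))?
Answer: 23533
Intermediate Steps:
Function('o')(Q, m) = Add(-47, Q)
Add(Add(-7214, 30717), Function('o')(Add(20, 57), 24)) = Add(Add(-7214, 30717), Add(-47, Add(20, 57))) = Add(23503, Add(-47, 77)) = Add(23503, 30) = 23533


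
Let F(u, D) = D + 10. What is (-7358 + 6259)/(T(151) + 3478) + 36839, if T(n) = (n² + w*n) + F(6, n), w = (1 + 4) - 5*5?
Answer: 862768281/23420 ≈ 36839.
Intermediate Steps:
F(u, D) = 10 + D
w = -20 (w = 5 - 25 = -20)
T(n) = 10 + n² - 19*n (T(n) = (n² - 20*n) + (10 + n) = 10 + n² - 19*n)
(-7358 + 6259)/(T(151) + 3478) + 36839 = (-7358 + 6259)/((10 + 151² - 19*151) + 3478) + 36839 = -1099/((10 + 22801 - 2869) + 3478) + 36839 = -1099/(19942 + 3478) + 36839 = -1099/23420 + 36839 = 862768281/23420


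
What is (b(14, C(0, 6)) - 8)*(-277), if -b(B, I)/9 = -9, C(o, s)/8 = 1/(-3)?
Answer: -20221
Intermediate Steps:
C(o, s) = -8/3 (C(o, s) = 8/(-3) = 8*(-⅓) = -8/3)
b(B, I) = 81 (b(B, I) = -9*(-9) = 81)
(b(14, C(0, 6)) - 8)*(-277) = (81 - 8)*(-277) = 73*(-277) = -20221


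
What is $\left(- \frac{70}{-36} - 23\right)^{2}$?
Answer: $\frac{143641}{324} \approx 443.34$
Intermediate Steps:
$\left(- \frac{70}{-36} - 23\right)^{2} = \left(\left(-70\right) \left(- \frac{1}{36}\right) - 23\right)^{2} = \left(\frac{35}{18} - 23\right)^{2} = \left(- \frac{379}{18}\right)^{2} = \frac{143641}{324}$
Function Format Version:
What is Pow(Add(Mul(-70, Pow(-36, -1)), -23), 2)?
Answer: Rational(143641, 324) ≈ 443.34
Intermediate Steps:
Pow(Add(Mul(-70, Pow(-36, -1)), -23), 2) = Pow(Add(Mul(-70, Rational(-1, 36)), -23), 2) = Pow(Add(Rational(35, 18), -23), 2) = Pow(Rational(-379, 18), 2) = Rational(143641, 324)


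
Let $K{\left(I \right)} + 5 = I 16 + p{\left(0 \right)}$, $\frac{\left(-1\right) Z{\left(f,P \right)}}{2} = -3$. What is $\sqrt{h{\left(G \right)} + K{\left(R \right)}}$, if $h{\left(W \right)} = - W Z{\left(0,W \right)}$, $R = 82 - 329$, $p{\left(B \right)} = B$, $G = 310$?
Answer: $i \sqrt{5817} \approx 76.269 i$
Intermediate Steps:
$Z{\left(f,P \right)} = 6$ ($Z{\left(f,P \right)} = \left(-2\right) \left(-3\right) = 6$)
$R = -247$
$K{\left(I \right)} = -5 + 16 I$ ($K{\left(I \right)} = -5 + \left(I 16 + 0\right) = -5 + \left(16 I + 0\right) = -5 + 16 I$)
$h{\left(W \right)} = - 6 W$ ($h{\left(W \right)} = - W 6 = - 6 W$)
$\sqrt{h{\left(G \right)} + K{\left(R \right)}} = \sqrt{\left(-6\right) 310 + \left(-5 + 16 \left(-247\right)\right)} = \sqrt{-1860 - 3957} = \sqrt{-5817} = i \sqrt{5817}$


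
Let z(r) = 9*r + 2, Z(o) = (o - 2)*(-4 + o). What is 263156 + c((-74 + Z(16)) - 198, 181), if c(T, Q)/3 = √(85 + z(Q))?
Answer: 263156 + 6*√429 ≈ 2.6328e+5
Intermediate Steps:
Z(o) = (-4 + o)*(-2 + o) (Z(o) = (-2 + o)*(-4 + o) = (-4 + o)*(-2 + o))
z(r) = 2 + 9*r
c(T, Q) = 3*√(87 + 9*Q) (c(T, Q) = 3*√(85 + (2 + 9*Q)) = 3*√(87 + 9*Q))
263156 + c((-74 + Z(16)) - 198, 181) = 263156 + 3*√(87 + 9*181) = 263156 + 3*√(87 + 1629) = 263156 + 3*√1716 = 263156 + 3*(2*√429) = 263156 + 6*√429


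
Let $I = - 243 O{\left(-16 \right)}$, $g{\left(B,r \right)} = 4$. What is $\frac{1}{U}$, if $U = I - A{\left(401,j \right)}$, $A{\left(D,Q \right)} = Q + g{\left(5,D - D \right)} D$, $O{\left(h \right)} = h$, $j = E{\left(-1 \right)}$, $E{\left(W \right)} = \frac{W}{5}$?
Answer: $\frac{5}{11421} \approx 0.00043779$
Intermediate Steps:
$E{\left(W \right)} = \frac{W}{5}$ ($E{\left(W \right)} = W \frac{1}{5} = \frac{W}{5}$)
$j = - \frac{1}{5}$ ($j = \frac{1}{5} \left(-1\right) = - \frac{1}{5} \approx -0.2$)
$I = 3888$ ($I = \left(-243\right) \left(-16\right) = 3888$)
$A{\left(D,Q \right)} = Q + 4 D$
$U = \frac{11421}{5}$ ($U = 3888 - \left(- \frac{1}{5} + 4 \cdot 401\right) = 3888 - \left(- \frac{1}{5} + 1604\right) = 3888 - \frac{8019}{5} = \frac{11421}{5} \approx 2284.2$)
$\frac{1}{U} = \frac{1}{\frac{11421}{5}} = \frac{5}{11421}$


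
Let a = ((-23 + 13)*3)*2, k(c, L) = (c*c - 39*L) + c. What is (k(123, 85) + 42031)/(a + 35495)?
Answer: 53968/35435 ≈ 1.5230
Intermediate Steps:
k(c, L) = c + c² - 39*L (k(c, L) = (c² - 39*L) + c = c + c² - 39*L)
a = -60 (a = -10*3*2 = -30*2 = -60)
(k(123, 85) + 42031)/(a + 35495) = ((123 + 123² - 39*85) + 42031)/(-60 + 35495) = ((123 + 15129 - 3315) + 42031)/35435 = (11937 + 42031)*(1/35435) = 53968*(1/35435) = 53968/35435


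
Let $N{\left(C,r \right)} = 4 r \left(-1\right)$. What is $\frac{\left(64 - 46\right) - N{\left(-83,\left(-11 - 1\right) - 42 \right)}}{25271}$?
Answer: $- \frac{198}{25271} \approx -0.0078351$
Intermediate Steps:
$N{\left(C,r \right)} = - 4 r$
$\frac{\left(64 - 46\right) - N{\left(-83,\left(-11 - 1\right) - 42 \right)}}{25271} = \frac{\left(64 - 46\right) - - 4 \left(\left(-11 - 1\right) - 42\right)}{25271} = \left(\left(64 - 46\right) - - 4 \left(-12 - 42\right)\right) \frac{1}{25271} = \left(18 - \left(-4\right) \left(-54\right)\right) \frac{1}{25271} = \left(18 - 216\right) \frac{1}{25271} = \left(-198\right) \frac{1}{25271} = - \frac{198}{25271}$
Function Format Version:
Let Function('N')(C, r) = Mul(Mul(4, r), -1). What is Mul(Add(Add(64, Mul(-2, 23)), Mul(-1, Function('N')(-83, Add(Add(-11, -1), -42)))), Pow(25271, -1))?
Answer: Rational(-198, 25271) ≈ -0.0078351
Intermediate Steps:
Function('N')(C, r) = Mul(-4, r)
Mul(Add(Add(64, Mul(-2, 23)), Mul(-1, Function('N')(-83, Add(Add(-11, -1), -42)))), Pow(25271, -1)) = Mul(Add(Add(64, Mul(-2, 23)), Mul(-1, Mul(-4, Add(Add(-11, -1), -42)))), Pow(25271, -1)) = Mul(Add(Add(64, -46), Mul(-1, Mul(-4, Add(-12, -42)))), Rational(1, 25271)) = Mul(Add(18, Mul(-1, Mul(-4, -54))), Rational(1, 25271)) = Mul(Add(18, Mul(-1, 216)), Rational(1, 25271)) = Mul(Add(18, -216), Rational(1, 25271)) = Mul(-198, Rational(1, 25271)) = Rational(-198, 25271)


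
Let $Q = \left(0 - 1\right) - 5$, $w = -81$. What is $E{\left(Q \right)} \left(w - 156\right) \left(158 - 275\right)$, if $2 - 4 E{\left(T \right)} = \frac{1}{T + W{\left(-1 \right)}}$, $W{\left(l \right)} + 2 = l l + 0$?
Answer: $\frac{415935}{28} \approx 14855.0$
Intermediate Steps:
$W{\left(l \right)} = -2 + l^{2}$ ($W{\left(l \right)} = -2 + \left(l l + 0\right) = -2 + \left(l^{2} + 0\right) = -2 + l^{2}$)
$Q = -6$ ($Q = -1 - 5 = -6$)
$E{\left(T \right)} = \frac{1}{2} - \frac{1}{4 \left(-1 + T\right)}$ ($E{\left(T \right)} = \frac{1}{2} - \frac{1}{4 \left(T - \left(2 - \left(-1\right)^{2}\right)\right)} = \frac{1}{2} - \frac{1}{4 \left(T + \left(-2 + 1\right)\right)} = \frac{1}{2} - \frac{1}{4 \left(T - 1\right)} = \frac{1}{2} - \frac{1}{4 \left(-1 + T\right)}$)
$E{\left(Q \right)} \left(w - 156\right) \left(158 - 275\right) = \frac{-3 + 2 \left(-6\right)}{4 \left(-1 - 6\right)} \left(-81 - 156\right) \left(158 - 275\right) = \frac{-3 - 12}{4 \left(-7\right)} \left(\left(-237\right) \left(-117\right)\right) = \frac{1}{4} \left(- \frac{1}{7}\right) \left(-15\right) 27729 = \frac{15}{28} \cdot 27729 = \frac{415935}{28}$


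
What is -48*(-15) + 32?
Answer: 752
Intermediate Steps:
-48*(-15) + 32 = 720 + 32 = 752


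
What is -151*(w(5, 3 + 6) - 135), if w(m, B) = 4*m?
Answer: 17365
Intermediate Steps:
-151*(w(5, 3 + 6) - 135) = -151*(4*5 - 135) = -151*(20 - 135) = -151*(-115) = 17365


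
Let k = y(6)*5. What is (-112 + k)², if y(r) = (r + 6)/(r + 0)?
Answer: 10404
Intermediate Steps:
y(r) = (6 + r)/r
k = 10 (k = ((6 + 6)/6)*5 = ((⅙)*12)*5 = 2*5 = 10)
(-112 + k)² = (-112 + 10)² = (-102)² = 10404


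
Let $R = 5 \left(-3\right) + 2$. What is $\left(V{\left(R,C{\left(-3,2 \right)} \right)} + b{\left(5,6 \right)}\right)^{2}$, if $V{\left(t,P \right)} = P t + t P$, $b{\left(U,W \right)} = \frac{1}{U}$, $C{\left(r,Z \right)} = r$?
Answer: $\frac{152881}{25} \approx 6115.2$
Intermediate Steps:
$R = -13$ ($R = -15 + 2 = -13$)
$V{\left(t,P \right)} = 2 P t$ ($V{\left(t,P \right)} = P t + P t = 2 P t$)
$\left(V{\left(R,C{\left(-3,2 \right)} \right)} + b{\left(5,6 \right)}\right)^{2} = \left(2 \left(-3\right) \left(-13\right) + \frac{1}{5}\right)^{2} = \left(78 + \frac{1}{5}\right)^{2} = \left(\frac{391}{5}\right)^{2} = \frac{152881}{25}$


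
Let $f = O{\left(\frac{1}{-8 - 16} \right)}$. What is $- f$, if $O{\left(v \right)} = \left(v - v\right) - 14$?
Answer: $14$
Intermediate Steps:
$O{\left(v \right)} = -14$ ($O{\left(v \right)} = 0 - 14 = -14$)
$f = -14$
$- f = \left(-1\right) \left(-14\right) = 14$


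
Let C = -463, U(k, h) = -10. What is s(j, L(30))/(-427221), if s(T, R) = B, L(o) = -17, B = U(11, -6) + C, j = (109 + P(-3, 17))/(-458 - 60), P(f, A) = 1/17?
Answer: 473/427221 ≈ 0.0011072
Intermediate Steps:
P(f, A) = 1/17
j = -927/4403 (j = (109 + 1/17)/(-458 - 60) = (1854/17)/(-518) = (1854/17)*(-1/518) = -927/4403 ≈ -0.21054)
B = -473 (B = -10 - 463 = -473)
s(T, R) = -473
s(j, L(30))/(-427221) = -473/(-427221) = -473*(-1/427221) = 473/427221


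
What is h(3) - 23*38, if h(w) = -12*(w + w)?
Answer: -946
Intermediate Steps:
h(w) = -24*w
h(3) - 23*38 = -24*3 - 23*38 = -72 - 874 = -946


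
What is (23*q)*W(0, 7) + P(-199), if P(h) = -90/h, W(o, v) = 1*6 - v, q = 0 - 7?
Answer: 32129/199 ≈ 161.45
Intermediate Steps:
q = -7
W(o, v) = 6 - v
(23*q)*W(0, 7) + P(-199) = (23*(-7))*(6 - 1*7) - 90/(-199) = -161*(6 - 7) - 90*(-1/199) = -161*(-1) + 90/199 = 161 + 90/199 = 32129/199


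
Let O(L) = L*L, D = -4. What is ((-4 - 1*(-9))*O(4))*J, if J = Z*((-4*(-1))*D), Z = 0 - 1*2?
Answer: 2560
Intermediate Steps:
Z = -2 (Z = 0 - 2 = -2)
O(L) = L**2
J = 32 (J = -2*(-4*(-1))*(-4) = -8*(-4) = -2*(-16) = 32)
((-4 - 1*(-9))*O(4))*J = ((-4 - 1*(-9))*4**2)*32 = ((-4 + 9)*16)*32 = (5*16)*32 = 80*32 = 2560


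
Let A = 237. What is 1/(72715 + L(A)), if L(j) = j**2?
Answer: 1/128884 ≈ 7.7589e-6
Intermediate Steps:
1/(72715 + L(A)) = 1/(72715 + 237**2) = 1/(72715 + 56169) = 1/128884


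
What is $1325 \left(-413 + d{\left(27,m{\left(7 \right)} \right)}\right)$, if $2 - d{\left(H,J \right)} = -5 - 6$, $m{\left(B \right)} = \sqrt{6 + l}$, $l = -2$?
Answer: $-530000$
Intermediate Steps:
$m{\left(B \right)} = 2$ ($m{\left(B \right)} = \sqrt{6 - 2} = \sqrt{4} = 2$)
$d{\left(H,J \right)} = 13$ ($d{\left(H,J \right)} = 2 - \left(-5 - 6\right) = 2 - -11 = 2 + 11 = 13$)
$1325 \left(-413 + d{\left(27,m{\left(7 \right)} \right)}\right) = 1325 \left(-413 + 13\right) = 1325 \left(-400\right) = -530000$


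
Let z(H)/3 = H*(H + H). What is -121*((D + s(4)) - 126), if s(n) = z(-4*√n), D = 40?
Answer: -36058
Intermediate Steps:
z(H) = 6*H² (z(H) = 3*(H*(H + H)) = 3*(H*(2*H)) = 3*(2*H²) = 6*H²)
s(n) = 96*n (s(n) = 6*(-4*√n)² = 6*(16*n) = 96*n)
-121*((D + s(4)) - 126) = -121*((40 + 96*4) - 126) = -121*((40 + 384) - 126) = -121*(424 - 126) = -121*298 = -36058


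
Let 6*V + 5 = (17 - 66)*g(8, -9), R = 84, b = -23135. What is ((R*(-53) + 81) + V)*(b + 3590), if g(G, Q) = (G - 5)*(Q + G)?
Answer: 84968630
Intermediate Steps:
g(G, Q) = (-5 + G)*(G + Q)
V = 71/3 (V = -⅚ + ((17 - 66)*(8² - 5*8 - 5*(-9) + 8*(-9)))/6 = -⅚ + (-49*(64 - 40 + 45 - 72))/6 = -⅚ + (-49*(-3))/6 = -⅚ + (⅙)*147 = -⅚ + 49/2 = 71/3 ≈ 23.667)
((R*(-53) + 81) + V)*(b + 3590) = ((84*(-53) + 81) + 71/3)*(-23135 + 3590) = ((-4452 + 81) + 71/3)*(-19545) = (-4371 + 71/3)*(-19545) = -13042/3*(-19545) = 84968630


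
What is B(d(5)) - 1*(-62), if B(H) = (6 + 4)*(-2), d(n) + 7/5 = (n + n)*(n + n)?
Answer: 42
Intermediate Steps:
d(n) = -7/5 + 4*n² (d(n) = -7/5 + (n + n)*(n + n) = -7/5 + (2*n)*(2*n) = -7/5 + 4*n²)
B(H) = -20 (B(H) = 10*(-2) = -20)
B(d(5)) - 1*(-62) = -20 - 1*(-62) = -20 + 62 = 42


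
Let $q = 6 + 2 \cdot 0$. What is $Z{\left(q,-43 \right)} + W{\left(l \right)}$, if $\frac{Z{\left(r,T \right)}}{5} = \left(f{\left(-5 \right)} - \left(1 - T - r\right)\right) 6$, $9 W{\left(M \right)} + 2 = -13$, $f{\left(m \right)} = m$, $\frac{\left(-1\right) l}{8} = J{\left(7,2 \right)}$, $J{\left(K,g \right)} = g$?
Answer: $- \frac{3875}{3} \approx -1291.7$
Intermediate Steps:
$l = -16$ ($l = \left(-8\right) 2 = -16$)
$W{\left(M \right)} = - \frac{5}{3}$ ($W{\left(M \right)} = - \frac{2}{9} + \frac{1}{9} \left(-13\right) = - \frac{2}{9} - \frac{13}{9} = - \frac{5}{3}$)
$q = 6$ ($q = 6 + 0 = 6$)
$Z{\left(r,T \right)} = -180 + 30 T + 30 r$ ($Z{\left(r,T \right)} = 5 \left(-5 - \left(1 - T - r\right)\right) 6 = 5 \left(-5 + \left(-1 + T + r\right)\right) 6 = 5 \left(-6 + T + r\right) 6 = 5 \left(-36 + 6 T + 6 r\right) = -180 + 30 T + 30 r$)
$Z{\left(q,-43 \right)} + W{\left(l \right)} = \left(-180 + 30 \left(-43\right) + 30 \cdot 6\right) - \frac{5}{3} = \left(-180 - 1290 + 180\right) - \frac{5}{3} = -1290 - \frac{5}{3} = - \frac{3875}{3}$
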